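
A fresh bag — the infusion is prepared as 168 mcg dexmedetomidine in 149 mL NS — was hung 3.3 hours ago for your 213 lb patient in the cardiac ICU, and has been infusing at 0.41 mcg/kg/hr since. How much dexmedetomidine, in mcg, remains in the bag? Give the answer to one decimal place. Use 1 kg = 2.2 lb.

37.0 mcg

Weight = 213 lb ÷ 2.2 lb/kg = 96.81818 kg
Dose = 0.41 mcg/kg/hr × 96.81818 kg = 39.69545 mcg/hr
Concentration = 168 mcg ÷ 149 mL = 1.127517 mcg/mL
Rate = 39.69545 mcg/hr ÷ 1.127517 mcg/mL = 35.20609 mL/hr
Volume infused = 35.20609 mL/hr × 3.3 hr = 116.1801 mL
Volume remaining = 149 − 116.1801 = 32.81991 mL
Drug remaining = 32.81991 mL × 1.127517 mcg/mL = 37.005 mcg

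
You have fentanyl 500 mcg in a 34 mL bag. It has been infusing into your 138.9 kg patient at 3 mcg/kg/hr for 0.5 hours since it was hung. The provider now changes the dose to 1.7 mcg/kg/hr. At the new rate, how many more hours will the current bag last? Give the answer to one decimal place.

Initial rate:
Dose = 3 mcg/kg/hr × 138.9 kg = 416.7 mcg/hr
Concentration = 500 mcg ÷ 34 mL = 14.70588 mcg/mL
Rate = 416.7 mcg/hr ÷ 14.70588 mcg/mL = 28.3356 mL/hr
Volume infused so far = 28.3356 mL/hr × 0.5 hr = 14.1678 mL
Volume remaining = 34 − 14.1678 = 19.8322 mL
New rate:
Dose = 1.7 mcg/kg/hr × 138.9 kg = 236.13 mcg/hr
Rate = 236.13 mcg/hr ÷ 14.70588 mcg/mL = 16.05684 mL/hr
Time remaining = 19.8322 mL ÷ 16.05684 mL/hr = 1.235125 hr

1.2 hours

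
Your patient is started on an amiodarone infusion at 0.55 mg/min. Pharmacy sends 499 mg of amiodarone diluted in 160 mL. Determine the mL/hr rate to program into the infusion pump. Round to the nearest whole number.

0.55 mg/min × 60 min/hr = 33 mg/hr
Concentration = 499 mg ÷ 160 mL = 3.11875 mg/mL
Rate = 33 mg/hr ÷ 3.11875 mg/mL = 10.58116 mL/hr

11 mL/hr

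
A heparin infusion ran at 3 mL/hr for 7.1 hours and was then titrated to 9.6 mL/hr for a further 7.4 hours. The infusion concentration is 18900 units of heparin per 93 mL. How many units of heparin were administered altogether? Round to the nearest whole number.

Concentration = 18900 units ÷ 93 mL = 203.2258 units/mL
Stage 1: 3 mL/hr × 7.1 hr = 21.3 mL → 21.3 mL × 203.2258 units/mL = 4328.71 units
Stage 2: 9.6 mL/hr × 7.4 hr = 71.04 mL → 71.04 mL × 203.2258 units/mL = 14437.16 units
Total = 4328.71 + 14437.16 = 18765.87 units

18766 units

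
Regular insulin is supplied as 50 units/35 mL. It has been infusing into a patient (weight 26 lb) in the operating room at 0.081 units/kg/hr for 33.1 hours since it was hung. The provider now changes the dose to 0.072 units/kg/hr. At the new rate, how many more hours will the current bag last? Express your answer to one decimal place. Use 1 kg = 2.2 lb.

Initial rate:
Weight = 26 lb ÷ 2.2 lb/kg = 11.81818 kg
Dose = 0.081 units/kg/hr × 11.81818 kg = 0.9572727 units/hr
Concentration = 50 units ÷ 35 mL = 1.428571 units/mL
Rate = 0.9572727 units/hr ÷ 1.428571 units/mL = 0.6700909 mL/hr
Volume infused so far = 0.6700909 mL/hr × 33.1 hr = 22.18001 mL
Volume remaining = 35 − 22.18001 = 12.81999 mL
New rate:
Dose = 0.072 units/kg/hr × 11.81818 kg = 0.8509091 units/hr
Rate = 0.8509091 units/hr ÷ 1.428571 units/mL = 0.5956364 mL/hr
Time remaining = 12.81999 mL ÷ 0.5956364 mL/hr = 21.52318 hr

21.5 hours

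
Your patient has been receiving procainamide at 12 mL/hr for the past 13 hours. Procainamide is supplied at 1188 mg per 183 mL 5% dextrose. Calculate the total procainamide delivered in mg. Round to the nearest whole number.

1013 mg

Concentration = 1188 mg ÷ 183 mL = 6.491803 mg/mL
Drug rate = 12 mL/hr × 6.491803 mg/mL = 77.90164 mg/hr
Total = 77.90164 mg/hr × 13 hr = 1012.721 mg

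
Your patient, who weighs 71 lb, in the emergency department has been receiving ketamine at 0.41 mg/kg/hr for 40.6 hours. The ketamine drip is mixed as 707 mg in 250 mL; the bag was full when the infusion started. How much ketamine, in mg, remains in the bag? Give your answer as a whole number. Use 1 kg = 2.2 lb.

Weight = 71 lb ÷ 2.2 lb/kg = 32.27273 kg
Dose = 0.41 mg/kg/hr × 32.27273 kg = 13.23182 mg/hr
Concentration = 707 mg ÷ 250 mL = 2.828 mg/mL
Rate = 13.23182 mg/hr ÷ 2.828 mg/mL = 4.678861 mL/hr
Volume infused = 4.678861 mL/hr × 40.6 hr = 189.9617 mL
Volume remaining = 250 − 189.9617 = 60.03825 mL
Drug remaining = 60.03825 mL × 2.828 mg/mL = 169.7882 mg

170 mg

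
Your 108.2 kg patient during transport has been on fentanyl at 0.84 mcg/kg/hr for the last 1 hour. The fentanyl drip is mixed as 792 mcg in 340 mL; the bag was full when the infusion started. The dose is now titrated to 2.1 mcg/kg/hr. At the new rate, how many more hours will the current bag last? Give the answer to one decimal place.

Initial rate:
Dose = 0.84 mcg/kg/hr × 108.2 kg = 90.888 mcg/hr
Concentration = 792 mcg ÷ 340 mL = 2.329412 mcg/mL
Rate = 90.888 mcg/hr ÷ 2.329412 mcg/mL = 39.01758 mL/hr
Volume infused so far = 39.01758 mL/hr × 1 hr = 39.01758 mL
Volume remaining = 340 − 39.01758 = 300.9824 mL
New rate:
Dose = 2.1 mcg/kg/hr × 108.2 kg = 227.22 mcg/hr
Rate = 227.22 mcg/hr ÷ 2.329412 mcg/mL = 97.54394 mL/hr
Time remaining = 300.9824 mL ÷ 97.54394 mL/hr = 3.085609 hr

3.1 hours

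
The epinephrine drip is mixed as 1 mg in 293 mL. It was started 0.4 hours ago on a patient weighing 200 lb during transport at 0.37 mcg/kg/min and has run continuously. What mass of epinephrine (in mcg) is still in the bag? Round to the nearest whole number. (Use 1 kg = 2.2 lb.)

193 mcg

Weight = 200 lb ÷ 2.2 lb/kg = 90.90909 kg
Dose = 0.37 mcg/kg/min × 90.90909 kg = 33.63636 mcg/min
33.63636 mcg/min × 60 min/hr = 2018.182 mcg/hr
Concentration = 1 mg ÷ 293 mL = 0.003412969 mg/mL = 3.412969 mcg/mL
Rate = 2018.182 mcg/hr ÷ 3.412969 mcg/mL = 591.3273 mL/hr
Volume infused = 591.3273 mL/hr × 0.4 hr = 236.5309 mL
Volume remaining = 293 − 236.5309 = 56.46909 mL
Drug remaining = 56.46909 mL × 3.412969 mcg/mL = 192.7273 mcg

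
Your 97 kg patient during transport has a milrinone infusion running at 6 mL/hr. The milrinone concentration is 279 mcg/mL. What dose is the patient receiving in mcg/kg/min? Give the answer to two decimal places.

0.29 mcg/kg/min

Drug rate = 6 mL/hr × 279 mcg/mL = 1674 mcg/hr
1674 mcg/hr ÷ 60 min/hr = 27.9 mcg/min
27.9 mcg/min ÷ 97 kg = 0.2876289 mcg/kg/min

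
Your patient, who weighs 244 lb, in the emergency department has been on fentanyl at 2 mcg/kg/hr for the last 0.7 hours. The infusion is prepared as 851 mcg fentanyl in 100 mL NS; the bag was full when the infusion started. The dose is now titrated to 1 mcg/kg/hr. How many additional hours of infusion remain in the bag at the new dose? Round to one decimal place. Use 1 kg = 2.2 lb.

6.3 hours

Initial rate:
Weight = 244 lb ÷ 2.2 lb/kg = 110.9091 kg
Dose = 2 mcg/kg/hr × 110.9091 kg = 221.8182 mcg/hr
Concentration = 851 mcg ÷ 100 mL = 8.51 mcg/mL
Rate = 221.8182 mcg/hr ÷ 8.51 mcg/mL = 26.06559 mL/hr
Volume infused so far = 26.06559 mL/hr × 0.7 hr = 18.24591 mL
Volume remaining = 100 − 18.24591 = 81.75409 mL
New rate:
Dose = 1 mcg/kg/hr × 110.9091 kg = 110.9091 mcg/hr
Rate = 110.9091 mcg/hr ÷ 8.51 mcg/mL = 13.0328 mL/hr
Time remaining = 81.75409 mL ÷ 13.0328 mL/hr = 6.272951 hr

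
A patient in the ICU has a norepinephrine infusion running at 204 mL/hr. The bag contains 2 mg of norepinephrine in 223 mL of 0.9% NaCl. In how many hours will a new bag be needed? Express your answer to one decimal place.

1.1 hours

Duration = 223 mL ÷ 204 mL/hr = 1.093137 hr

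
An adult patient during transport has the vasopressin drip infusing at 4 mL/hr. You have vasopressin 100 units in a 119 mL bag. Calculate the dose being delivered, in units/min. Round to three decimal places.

Concentration = 100 units ÷ 119 mL = 0.8403361 units/mL
Drug rate = 4 mL/hr × 0.8403361 units/mL = 3.361345 units/hr
3.361345 units/hr ÷ 60 min/hr = 0.05602241 units/min

0.056 units/min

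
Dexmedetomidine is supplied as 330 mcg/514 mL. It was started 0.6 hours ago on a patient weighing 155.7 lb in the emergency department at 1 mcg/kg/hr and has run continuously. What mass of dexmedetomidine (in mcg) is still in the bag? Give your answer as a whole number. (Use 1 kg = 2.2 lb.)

288 mcg

Weight = 155.7 lb ÷ 2.2 lb/kg = 70.77273 kg
Dose = 1 mcg/kg/hr × 70.77273 kg = 70.77273 mcg/hr
Concentration = 330 mcg ÷ 514 mL = 0.6420233 mcg/mL
Rate = 70.77273 mcg/hr ÷ 0.6420233 mcg/mL = 110.2339 mL/hr
Volume infused = 110.2339 mL/hr × 0.6 hr = 66.14033 mL
Volume remaining = 514 − 66.14033 = 447.8597 mL
Drug remaining = 447.8597 mL × 0.6420233 mcg/mL = 287.5364 mcg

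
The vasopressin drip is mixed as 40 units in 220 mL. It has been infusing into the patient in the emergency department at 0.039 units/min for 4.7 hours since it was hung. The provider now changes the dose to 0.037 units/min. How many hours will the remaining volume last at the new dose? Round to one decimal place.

13.1 hours

Initial rate:
0.039 units/min × 60 min/hr = 2.34 units/hr
Concentration = 40 units ÷ 220 mL = 0.1818182 units/mL
Rate = 2.34 units/hr ÷ 0.1818182 units/mL = 12.87 mL/hr
Volume infused so far = 12.87 mL/hr × 4.7 hr = 60.489 mL
Volume remaining = 220 − 60.489 = 159.511 mL
New rate:
0.037 units/min × 60 min/hr = 2.22 units/hr
Rate = 2.22 units/hr ÷ 0.1818182 units/mL = 12.21 mL/hr
Time remaining = 159.511 mL ÷ 12.21 mL/hr = 13.06396 hr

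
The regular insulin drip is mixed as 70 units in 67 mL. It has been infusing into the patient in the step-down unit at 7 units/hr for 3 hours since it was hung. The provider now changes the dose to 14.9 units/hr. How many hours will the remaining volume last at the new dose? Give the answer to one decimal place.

Initial rate:
Concentration = 70 units ÷ 67 mL = 1.044776 units/mL
Rate = 7 units/hr ÷ 1.044776 units/mL = 6.7 mL/hr
Volume infused so far = 6.7 mL/hr × 3 hr = 20.1 mL
Volume remaining = 67 − 20.1 = 46.9 mL
New rate:
Rate = 14.9 units/hr ÷ 1.044776 units/mL = 14.26143 mL/hr
Time remaining = 46.9 mL ÷ 14.26143 mL/hr = 3.288591 hr

3.3 hours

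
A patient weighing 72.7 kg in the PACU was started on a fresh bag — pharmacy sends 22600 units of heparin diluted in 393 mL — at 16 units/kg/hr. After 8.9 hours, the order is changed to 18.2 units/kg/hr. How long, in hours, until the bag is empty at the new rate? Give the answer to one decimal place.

9.3 hours

Initial rate:
Dose = 16 units/kg/hr × 72.7 kg = 1163.2 units/hr
Concentration = 22600 units ÷ 393 mL = 57.50636 units/mL
Rate = 1163.2 units/hr ÷ 57.50636 units/mL = 20.22733 mL/hr
Volume infused so far = 20.22733 mL/hr × 8.9 hr = 180.0232 mL
Volume remaining = 393 − 180.0232 = 212.9768 mL
New rate:
Dose = 18.2 units/kg/hr × 72.7 kg = 1323.14 units/hr
Rate = 1323.14 units/hr ÷ 57.50636 units/mL = 23.00858 mL/hr
Time remaining = 212.9768 mL ÷ 23.00858 mL/hr = 9.256405 hr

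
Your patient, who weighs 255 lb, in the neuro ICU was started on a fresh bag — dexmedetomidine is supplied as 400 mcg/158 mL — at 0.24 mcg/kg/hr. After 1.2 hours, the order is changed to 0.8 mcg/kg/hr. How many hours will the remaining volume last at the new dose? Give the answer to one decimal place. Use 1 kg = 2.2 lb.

4.0 hours

Initial rate:
Weight = 255 lb ÷ 2.2 lb/kg = 115.9091 kg
Dose = 0.24 mcg/kg/hr × 115.9091 kg = 27.81818 mcg/hr
Concentration = 400 mcg ÷ 158 mL = 2.531646 mcg/mL
Rate = 27.81818 mcg/hr ÷ 2.531646 mcg/mL = 10.98818 mL/hr
Volume infused so far = 10.98818 mL/hr × 1.2 hr = 13.18582 mL
Volume remaining = 158 − 13.18582 = 144.8142 mL
New rate:
Dose = 0.8 mcg/kg/hr × 115.9091 kg = 92.72727 mcg/hr
Rate = 92.72727 mcg/hr ÷ 2.531646 mcg/mL = 36.62727 mL/hr
Time remaining = 144.8142 mL ÷ 36.62727 mL/hr = 3.953725 hr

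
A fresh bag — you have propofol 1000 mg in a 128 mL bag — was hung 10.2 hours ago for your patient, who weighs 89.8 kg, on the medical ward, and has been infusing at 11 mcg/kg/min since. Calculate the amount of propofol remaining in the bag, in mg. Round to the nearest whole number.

Dose = 11 mcg/kg/min × 89.8 kg = 987.8 mcg/min
987.8 mcg/min × 60 min/hr = 59268 mcg/hr
Concentration = 1000 mg ÷ 128 mL = 7.8125 mg/mL = 7812.5 mcg/mL
Rate = 59268 mcg/hr ÷ 7812.5 mcg/mL = 7.586304 mL/hr
Volume infused = 7.586304 mL/hr × 10.2 hr = 77.3803 mL
Volume remaining = 128 − 77.3803 = 50.6197 mL
Drug remaining = 50.6197 mL × 7812.5 mcg/mL = 395466.4 mcg = 395.4664 mg

395 mg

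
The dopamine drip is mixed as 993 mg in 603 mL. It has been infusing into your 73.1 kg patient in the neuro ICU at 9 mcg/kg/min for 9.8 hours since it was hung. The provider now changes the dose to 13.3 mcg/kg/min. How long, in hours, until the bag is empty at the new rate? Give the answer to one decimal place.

Initial rate:
Dose = 9 mcg/kg/min × 73.1 kg = 657.9 mcg/min
657.9 mcg/min × 60 min/hr = 39474 mcg/hr
Concentration = 993 mg ÷ 603 mL = 1.646766 mg/mL = 1646.766 mcg/mL
Rate = 39474 mcg/hr ÷ 1646.766 mcg/mL = 23.97062 mL/hr
Volume infused so far = 23.97062 mL/hr × 9.8 hr = 234.912 mL
Volume remaining = 603 − 234.912 = 368.088 mL
New rate:
Dose = 13.3 mcg/kg/min × 73.1 kg = 972.23 mcg/min
972.23 mcg/min × 60 min/hr = 58333.8 mcg/hr
Rate = 58333.8 mcg/hr ÷ 1646.766 mcg/mL = 35.42324 mL/hr
Time remaining = 368.088 mL ÷ 35.42324 mL/hr = 10.39114 hr

10.4 hours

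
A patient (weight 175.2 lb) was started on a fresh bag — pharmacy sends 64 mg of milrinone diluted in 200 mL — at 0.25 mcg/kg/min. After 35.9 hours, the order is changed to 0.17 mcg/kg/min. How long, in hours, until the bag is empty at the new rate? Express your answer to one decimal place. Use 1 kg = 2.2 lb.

26.0 hours

Initial rate:
Weight = 175.2 lb ÷ 2.2 lb/kg = 79.63636 kg
Dose = 0.25 mcg/kg/min × 79.63636 kg = 19.90909 mcg/min
19.90909 mcg/min × 60 min/hr = 1194.545 mcg/hr
Concentration = 64 mg ÷ 200 mL = 0.32 mg/mL = 320 mcg/mL
Rate = 1194.545 mcg/hr ÷ 320 mcg/mL = 3.732955 mL/hr
Volume infused so far = 3.732955 mL/hr × 35.9 hr = 134.0131 mL
Volume remaining = 200 − 134.0131 = 65.98693 mL
New rate:
Dose = 0.17 mcg/kg/min × 79.63636 kg = 13.53818 mcg/min
13.53818 mcg/min × 60 min/hr = 812.2909 mcg/hr
Rate = 812.2909 mcg/hr ÷ 320 mcg/mL = 2.538409 mL/hr
Time remaining = 65.98693 mL ÷ 2.538409 mL/hr = 25.99539 hr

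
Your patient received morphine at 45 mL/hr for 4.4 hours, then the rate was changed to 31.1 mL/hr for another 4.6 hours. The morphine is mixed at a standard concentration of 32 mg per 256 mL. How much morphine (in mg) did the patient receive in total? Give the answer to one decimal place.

Concentration = 32 mg ÷ 256 mL = 0.125 mg/mL
Stage 1: 45 mL/hr × 4.4 hr = 198 mL → 198 mL × 0.125 mg/mL = 24.75 mg
Stage 2: 31.1 mL/hr × 4.6 hr = 143.06 mL → 143.06 mL × 0.125 mg/mL = 17.8825 mg
Total = 24.75 + 17.8825 = 42.6325 mg

42.6 mg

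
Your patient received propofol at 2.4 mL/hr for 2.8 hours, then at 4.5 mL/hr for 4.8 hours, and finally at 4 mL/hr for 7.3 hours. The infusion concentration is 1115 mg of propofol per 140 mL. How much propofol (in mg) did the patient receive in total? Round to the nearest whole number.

Concentration = 1115 mg ÷ 140 mL = 7.964286 mg/mL
Stage 1: 2.4 mL/hr × 2.8 hr = 6.72 mL → 6.72 mL × 7.964286 mg/mL = 53.52 mg
Stage 2: 4.5 mL/hr × 4.8 hr = 21.6 mL → 21.6 mL × 7.964286 mg/mL = 172.0286 mg
Stage 3: 4 mL/hr × 7.3 hr = 29.2 mL → 29.2 mL × 7.964286 mg/mL = 232.5571 mg
Total = 53.52 + 172.0286 + 232.5571 = 458.1057 mg

458 mg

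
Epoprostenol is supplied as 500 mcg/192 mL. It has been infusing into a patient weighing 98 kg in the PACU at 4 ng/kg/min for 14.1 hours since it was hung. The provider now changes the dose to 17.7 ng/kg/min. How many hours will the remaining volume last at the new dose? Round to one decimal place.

1.6 hours

Initial rate:
Dose = 4 ng/kg/min × 98 kg = 392 ng/min
392 ng/min × 60 min/hr = 23520 ng/hr
Concentration = 500 mcg ÷ 192 mL = 2.604167 mcg/mL = 2604.167 ng/mL
Rate = 23520 ng/hr ÷ 2604.167 ng/mL = 9.03168 mL/hr
Volume infused so far = 9.03168 mL/hr × 14.1 hr = 127.3467 mL
Volume remaining = 192 − 127.3467 = 64.65331 mL
New rate:
Dose = 17.7 ng/kg/min × 98 kg = 1734.6 ng/min
1734.6 ng/min × 60 min/hr = 104076 ng/hr
Rate = 104076 ng/hr ÷ 2604.167 ng/mL = 39.96518 mL/hr
Time remaining = 64.65331 mL ÷ 39.96518 mL/hr = 1.617741 hr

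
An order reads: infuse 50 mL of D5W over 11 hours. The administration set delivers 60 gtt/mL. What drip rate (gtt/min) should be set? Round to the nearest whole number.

50 mL ÷ (11 hr × 60 = 660 min) = 0.07575758 mL/min
0.07575758 mL/min × 60 gtt/mL = 4.545455 gtt/min

5 gtt/min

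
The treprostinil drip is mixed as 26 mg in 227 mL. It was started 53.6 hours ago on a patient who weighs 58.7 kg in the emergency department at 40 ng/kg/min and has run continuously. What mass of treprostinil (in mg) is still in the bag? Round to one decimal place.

Dose = 40 ng/kg/min × 58.7 kg = 2348 ng/min
2348 ng/min × 60 min/hr = 140880 ng/hr
Concentration = 26 mg ÷ 227 mL = 0.1145374 mg/mL = 114537.4 ng/mL
Rate = 140880 ng/hr ÷ 114537.4 ng/mL = 1.229991 mL/hr
Volume infused = 1.229991 mL/hr × 53.6 hr = 65.92751 mL
Volume remaining = 227 − 65.92751 = 161.0725 mL
Drug remaining = 161.0725 mL × 114537.4 ng/mL = 18448832 ng = 18.44883 mg

18.4 mg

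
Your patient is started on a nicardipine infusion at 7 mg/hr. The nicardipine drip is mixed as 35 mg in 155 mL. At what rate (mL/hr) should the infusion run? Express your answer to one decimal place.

Concentration = 35 mg ÷ 155 mL = 0.2258065 mg/mL
Rate = 7 mg/hr ÷ 0.2258065 mg/mL = 31 mL/hr

31.0 mL/hr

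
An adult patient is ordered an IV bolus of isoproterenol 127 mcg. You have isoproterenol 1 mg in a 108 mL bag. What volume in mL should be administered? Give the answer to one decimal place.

13.7 mL

Concentration = 1 mg ÷ 108 mL = 0.009259259 mg/mL = 9.259259 mcg/mL
Volume = 127 mcg ÷ 9.259259 mcg/mL = 13.716 mL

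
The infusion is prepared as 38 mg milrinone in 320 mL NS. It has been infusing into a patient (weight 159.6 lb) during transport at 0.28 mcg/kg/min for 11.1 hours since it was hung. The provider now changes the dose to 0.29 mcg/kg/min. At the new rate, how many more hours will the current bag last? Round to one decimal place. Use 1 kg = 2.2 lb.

19.4 hours

Initial rate:
Weight = 159.6 lb ÷ 2.2 lb/kg = 72.54545 kg
Dose = 0.28 mcg/kg/min × 72.54545 kg = 20.31273 mcg/min
20.31273 mcg/min × 60 min/hr = 1218.764 mcg/hr
Concentration = 38 mg ÷ 320 mL = 0.11875 mg/mL = 118.75 mcg/mL
Rate = 1218.764 mcg/hr ÷ 118.75 mcg/mL = 10.26327 mL/hr
Volume infused so far = 10.26327 mL/hr × 11.1 hr = 113.9223 mL
Volume remaining = 320 − 113.9223 = 206.0777 mL
New rate:
Dose = 0.29 mcg/kg/min × 72.54545 kg = 21.03818 mcg/min
21.03818 mcg/min × 60 min/hr = 1262.291 mcg/hr
Rate = 1262.291 mcg/hr ÷ 118.75 mcg/mL = 10.62982 mL/hr
Time remaining = 206.0777 mL ÷ 10.62982 mL/hr = 19.38675 hr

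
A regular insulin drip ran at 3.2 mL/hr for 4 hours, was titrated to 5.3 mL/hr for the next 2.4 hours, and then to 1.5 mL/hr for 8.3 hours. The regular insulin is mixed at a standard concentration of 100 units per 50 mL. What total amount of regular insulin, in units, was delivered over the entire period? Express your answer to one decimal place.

Concentration = 100 units ÷ 50 mL = 2 units/mL
Stage 1: 3.2 mL/hr × 4 hr = 12.8 mL → 12.8 mL × 2 units/mL = 25.6 units
Stage 2: 5.3 mL/hr × 2.4 hr = 12.72 mL → 12.72 mL × 2 units/mL = 25.44 units
Stage 3: 1.5 mL/hr × 8.3 hr = 12.45 mL → 12.45 mL × 2 units/mL = 24.9 units
Total = 25.6 + 25.44 + 24.9 = 75.94 units

75.9 units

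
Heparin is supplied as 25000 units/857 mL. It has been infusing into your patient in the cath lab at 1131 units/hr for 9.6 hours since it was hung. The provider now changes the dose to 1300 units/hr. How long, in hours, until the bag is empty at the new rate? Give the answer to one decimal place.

Initial rate:
Concentration = 25000 units ÷ 857 mL = 29.17153 units/mL
Rate = 1131 units/hr ÷ 29.17153 units/mL = 38.77068 mL/hr
Volume infused so far = 38.77068 mL/hr × 9.6 hr = 372.1985 mL
Volume remaining = 857 − 372.1985 = 484.8015 mL
New rate:
Rate = 1300 units/hr ÷ 29.17153 units/mL = 44.564 mL/hr
Time remaining = 484.8015 mL ÷ 44.564 mL/hr = 10.87877 hr

10.9 hours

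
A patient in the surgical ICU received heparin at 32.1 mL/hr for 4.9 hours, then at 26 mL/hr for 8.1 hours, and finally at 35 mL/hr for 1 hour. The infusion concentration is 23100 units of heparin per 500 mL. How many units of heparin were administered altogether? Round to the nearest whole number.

Concentration = 23100 units ÷ 500 mL = 46.2 units/mL
Stage 1: 32.1 mL/hr × 4.9 hr = 157.29 mL → 157.29 mL × 46.2 units/mL = 7266.798 units
Stage 2: 26 mL/hr × 8.1 hr = 210.6 mL → 210.6 mL × 46.2 units/mL = 9729.72 units
Stage 3: 35 mL/hr × 1 hr = 35 mL → 35 mL × 46.2 units/mL = 1617 units
Total = 7266.798 + 9729.72 + 1617 = 18613.52 units

18614 units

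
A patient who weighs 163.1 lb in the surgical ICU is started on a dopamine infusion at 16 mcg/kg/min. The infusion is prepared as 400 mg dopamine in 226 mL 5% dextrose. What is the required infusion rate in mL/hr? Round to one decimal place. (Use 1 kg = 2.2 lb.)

40.2 mL/hr

Weight = 163.1 lb ÷ 2.2 lb/kg = 74.13636 kg
Dose = 16 mcg/kg/min × 74.13636 kg = 1186.182 mcg/min
1186.182 mcg/min × 60 min/hr = 71170.91 mcg/hr
Concentration = 400 mg ÷ 226 mL = 1.769912 mg/mL = 1769.912 mcg/mL
Rate = 71170.91 mcg/hr ÷ 1769.912 mcg/mL = 40.21156 mL/hr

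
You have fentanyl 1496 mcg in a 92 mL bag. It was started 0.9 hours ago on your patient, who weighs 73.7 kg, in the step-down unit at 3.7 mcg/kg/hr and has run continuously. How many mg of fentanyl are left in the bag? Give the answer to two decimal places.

1.25 mg

Dose = 3.7 mcg/kg/hr × 73.7 kg = 272.69 mcg/hr
Concentration = 1496 mcg ÷ 92 mL = 16.26087 mcg/mL
Rate = 272.69 mcg/hr ÷ 16.26087 mcg/mL = 16.76971 mL/hr
Volume infused = 16.76971 mL/hr × 0.9 hr = 15.09274 mL
Volume remaining = 92 − 15.09274 = 76.90726 mL
Drug remaining = 76.90726 mL × 16.26087 mcg/mL = 1250.579 mcg = 1.250579 mg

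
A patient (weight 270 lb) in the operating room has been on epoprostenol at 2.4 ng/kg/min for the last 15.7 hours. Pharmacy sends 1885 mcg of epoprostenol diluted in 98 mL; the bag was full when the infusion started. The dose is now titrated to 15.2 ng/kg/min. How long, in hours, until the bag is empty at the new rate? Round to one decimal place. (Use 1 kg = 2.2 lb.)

Initial rate:
Weight = 270 lb ÷ 2.2 lb/kg = 122.7273 kg
Dose = 2.4 ng/kg/min × 122.7273 kg = 294.5455 ng/min
294.5455 ng/min × 60 min/hr = 17672.73 ng/hr
Concentration = 1885 mcg ÷ 98 mL = 19.23469 mcg/mL = 19234.69 ng/mL
Rate = 17672.73 ng/hr ÷ 19234.69 ng/mL = 0.9187943 mL/hr
Volume infused so far = 0.9187943 mL/hr × 15.7 hr = 14.42507 mL
Volume remaining = 98 − 14.42507 = 83.57493 mL
New rate:
Dose = 15.2 ng/kg/min × 122.7273 kg = 1865.455 ng/min
1865.455 ng/min × 60 min/hr = 111927.3 ng/hr
Rate = 111927.3 ng/hr ÷ 19234.69 ng/mL = 5.819031 mL/hr
Time remaining = 83.57493 mL ÷ 5.819031 mL/hr = 14.36235 hr

14.4 hours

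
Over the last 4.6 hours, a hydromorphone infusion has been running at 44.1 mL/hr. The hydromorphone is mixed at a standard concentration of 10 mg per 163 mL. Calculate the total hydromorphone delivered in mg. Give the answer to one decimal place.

Concentration = 10 mg ÷ 163 mL = 0.06134969 mg/mL
Drug rate = 44.1 mL/hr × 0.06134969 mg/mL = 2.705521 mg/hr
Total = 2.705521 mg/hr × 4.6 hr = 12.4454 mg

12.4 mg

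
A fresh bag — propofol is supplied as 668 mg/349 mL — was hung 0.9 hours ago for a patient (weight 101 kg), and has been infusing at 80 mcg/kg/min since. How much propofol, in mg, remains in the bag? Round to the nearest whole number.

Dose = 80 mcg/kg/min × 101 kg = 8080 mcg/min
8080 mcg/min × 60 min/hr = 484800 mcg/hr
Concentration = 668 mg ÷ 349 mL = 1.91404 mg/mL = 1914.04 mcg/mL
Rate = 484800 mcg/hr ÷ 1914.04 mcg/mL = 253.2862 mL/hr
Volume infused = 253.2862 mL/hr × 0.9 hr = 227.9576 mL
Volume remaining = 349 − 227.9576 = 121.0424 mL
Drug remaining = 121.0424 mL × 1914.04 mcg/mL = 231680 mcg = 231.68 mg

232 mg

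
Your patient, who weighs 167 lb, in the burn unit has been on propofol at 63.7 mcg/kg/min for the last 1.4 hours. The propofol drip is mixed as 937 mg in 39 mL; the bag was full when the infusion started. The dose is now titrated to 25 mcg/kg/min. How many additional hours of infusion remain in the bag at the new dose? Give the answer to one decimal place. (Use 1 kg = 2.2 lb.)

Initial rate:
Weight = 167 lb ÷ 2.2 lb/kg = 75.90909 kg
Dose = 63.7 mcg/kg/min × 75.90909 kg = 4835.409 mcg/min
4835.409 mcg/min × 60 min/hr = 290124.5 mcg/hr
Concentration = 937 mg ÷ 39 mL = 24.02564 mg/mL = 24025.64 mcg/mL
Rate = 290124.5 mcg/hr ÷ 24025.64 mcg/mL = 12.07562 mL/hr
Volume infused so far = 12.07562 mL/hr × 1.4 hr = 16.90587 mL
Volume remaining = 39 − 16.90587 = 22.09413 mL
New rate:
Dose = 25 mcg/kg/min × 75.90909 kg = 1897.727 mcg/min
1897.727 mcg/min × 60 min/hr = 113863.6 mcg/hr
Rate = 113863.6 mcg/hr ÷ 24025.64 mcg/mL = 4.739255 mL/hr
Time remaining = 22.09413 mL ÷ 4.739255 mL/hr = 4.661942 hr

4.7 hours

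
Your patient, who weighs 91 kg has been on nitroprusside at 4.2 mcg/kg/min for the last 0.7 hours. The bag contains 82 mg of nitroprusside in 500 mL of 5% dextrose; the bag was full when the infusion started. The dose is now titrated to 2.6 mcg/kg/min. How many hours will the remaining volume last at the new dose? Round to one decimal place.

Initial rate:
Dose = 4.2 mcg/kg/min × 91 kg = 382.2 mcg/min
382.2 mcg/min × 60 min/hr = 22932 mcg/hr
Concentration = 82 mg ÷ 500 mL = 0.164 mg/mL = 164 mcg/mL
Rate = 22932 mcg/hr ÷ 164 mcg/mL = 139.8293 mL/hr
Volume infused so far = 139.8293 mL/hr × 0.7 hr = 97.88049 mL
Volume remaining = 500 − 97.88049 = 402.1195 mL
New rate:
Dose = 2.6 mcg/kg/min × 91 kg = 236.6 mcg/min
236.6 mcg/min × 60 min/hr = 14196 mcg/hr
Rate = 14196 mcg/hr ÷ 164 mcg/mL = 86.56098 mL/hr
Time remaining = 402.1195 mL ÷ 86.56098 mL/hr = 4.645506 hr

4.6 hours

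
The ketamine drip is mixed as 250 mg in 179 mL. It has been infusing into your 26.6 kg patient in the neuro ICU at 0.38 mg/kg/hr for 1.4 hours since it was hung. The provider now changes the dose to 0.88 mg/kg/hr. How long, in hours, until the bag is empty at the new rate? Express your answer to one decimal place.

10.1 hours

Initial rate:
Dose = 0.38 mg/kg/hr × 26.6 kg = 10.108 mg/hr
Concentration = 250 mg ÷ 179 mL = 1.396648 mg/mL
Rate = 10.108 mg/hr ÷ 1.396648 mg/mL = 7.237328 mL/hr
Volume infused so far = 7.237328 mL/hr × 1.4 hr = 10.13226 mL
Volume remaining = 179 − 10.13226 = 168.8677 mL
New rate:
Dose = 0.88 mg/kg/hr × 26.6 kg = 23.408 mg/hr
Rate = 23.408 mg/hr ÷ 1.396648 mg/mL = 16.76013 mL/hr
Time remaining = 168.8677 mL ÷ 16.76013 mL/hr = 10.07556 hr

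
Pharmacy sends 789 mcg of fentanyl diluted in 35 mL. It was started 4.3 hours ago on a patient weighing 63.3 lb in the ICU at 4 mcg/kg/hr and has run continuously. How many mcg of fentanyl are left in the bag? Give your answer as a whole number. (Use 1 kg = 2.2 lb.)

294 mcg

Weight = 63.3 lb ÷ 2.2 lb/kg = 28.77273 kg
Dose = 4 mcg/kg/hr × 28.77273 kg = 115.0909 mcg/hr
Concentration = 789 mcg ÷ 35 mL = 22.54286 mcg/mL
Rate = 115.0909 mcg/hr ÷ 22.54286 mcg/mL = 5.105427 mL/hr
Volume infused = 5.105427 mL/hr × 4.3 hr = 21.95334 mL
Volume remaining = 35 − 21.95334 = 13.04666 mL
Drug remaining = 13.04666 mL × 22.54286 mcg/mL = 294.1091 mcg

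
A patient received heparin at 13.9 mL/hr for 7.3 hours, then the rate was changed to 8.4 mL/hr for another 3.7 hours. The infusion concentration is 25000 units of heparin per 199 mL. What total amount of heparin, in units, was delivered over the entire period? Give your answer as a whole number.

16652 units

Concentration = 25000 units ÷ 199 mL = 125.6281 units/mL
Stage 1: 13.9 mL/hr × 7.3 hr = 101.47 mL → 101.47 mL × 125.6281 units/mL = 12747.49 units
Stage 2: 8.4 mL/hr × 3.7 hr = 31.08 mL → 31.08 mL × 125.6281 units/mL = 3904.523 units
Total = 12747.49 + 3904.523 = 16652.01 units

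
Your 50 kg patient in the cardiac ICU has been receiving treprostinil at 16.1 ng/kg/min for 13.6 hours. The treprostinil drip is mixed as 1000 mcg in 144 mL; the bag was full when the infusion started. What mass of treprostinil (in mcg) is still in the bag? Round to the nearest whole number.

Dose = 16.1 ng/kg/min × 50 kg = 805 ng/min
805 ng/min × 60 min/hr = 48300 ng/hr
Concentration = 1000 mcg ÷ 144 mL = 6.944444 mcg/mL = 6944.444 ng/mL
Rate = 48300 ng/hr ÷ 6944.444 ng/mL = 6.9552 mL/hr
Volume infused = 6.9552 mL/hr × 13.6 hr = 94.59072 mL
Volume remaining = 144 − 94.59072 = 49.40928 mL
Drug remaining = 49.40928 mL × 6944.444 ng/mL = 343120 ng = 343.12 mcg

343 mcg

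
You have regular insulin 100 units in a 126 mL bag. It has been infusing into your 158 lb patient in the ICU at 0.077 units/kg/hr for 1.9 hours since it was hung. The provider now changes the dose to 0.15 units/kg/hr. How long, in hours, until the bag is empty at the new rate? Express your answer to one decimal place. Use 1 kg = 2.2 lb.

Initial rate:
Weight = 158 lb ÷ 2.2 lb/kg = 71.81818 kg
Dose = 0.077 units/kg/hr × 71.81818 kg = 5.53 units/hr
Concentration = 100 units ÷ 126 mL = 0.7936508 units/mL
Rate = 5.53 units/hr ÷ 0.7936508 units/mL = 6.9678 mL/hr
Volume infused so far = 6.9678 mL/hr × 1.9 hr = 13.23882 mL
Volume remaining = 126 − 13.23882 = 112.7612 mL
New rate:
Dose = 0.15 units/kg/hr × 71.81818 kg = 10.77273 units/hr
Rate = 10.77273 units/hr ÷ 0.7936508 units/mL = 13.57364 mL/hr
Time remaining = 112.7612 mL ÷ 13.57364 mL/hr = 8.307367 hr

8.3 hours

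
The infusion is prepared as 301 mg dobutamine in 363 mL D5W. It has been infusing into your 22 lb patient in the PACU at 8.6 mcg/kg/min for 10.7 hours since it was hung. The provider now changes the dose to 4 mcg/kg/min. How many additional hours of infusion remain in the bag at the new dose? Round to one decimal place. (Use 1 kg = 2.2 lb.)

102.4 hours

Initial rate:
Weight = 22 lb ÷ 2.2 lb/kg = 10 kg
Dose = 8.6 mcg/kg/min × 10 kg = 86 mcg/min
86 mcg/min × 60 min/hr = 5160 mcg/hr
Concentration = 301 mg ÷ 363 mL = 0.8292011 mg/mL = 829.2011 mcg/mL
Rate = 5160 mcg/hr ÷ 829.2011 mcg/mL = 6.222857 mL/hr
Volume infused so far = 6.222857 mL/hr × 10.7 hr = 66.58457 mL
Volume remaining = 363 − 66.58457 = 296.4154 mL
New rate:
Dose = 4 mcg/kg/min × 10 kg = 40 mcg/min
40 mcg/min × 60 min/hr = 2400 mcg/hr
Rate = 2400 mcg/hr ÷ 829.2011 mcg/mL = 2.894352 mL/hr
Time remaining = 296.4154 mL ÷ 2.894352 mL/hr = 102.4117 hr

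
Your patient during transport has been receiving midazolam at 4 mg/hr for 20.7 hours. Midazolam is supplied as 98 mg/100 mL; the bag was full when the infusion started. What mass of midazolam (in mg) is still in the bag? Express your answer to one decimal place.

Concentration = 98 mg ÷ 100 mL = 0.98 mg/mL
Rate = 4 mg/hr ÷ 0.98 mg/mL = 4.081633 mL/hr
Volume infused = 4.081633 mL/hr × 20.7 hr = 84.4898 mL
Volume remaining = 100 − 84.4898 = 15.5102 mL
Drug remaining = 15.5102 mL × 0.98 mg/mL = 15.2 mg

15.2 mg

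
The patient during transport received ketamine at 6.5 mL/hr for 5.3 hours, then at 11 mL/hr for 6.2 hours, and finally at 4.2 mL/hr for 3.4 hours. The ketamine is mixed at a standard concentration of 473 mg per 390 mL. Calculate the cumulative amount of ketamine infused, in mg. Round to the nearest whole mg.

142 mg

Concentration = 473 mg ÷ 390 mL = 1.212821 mg/mL
Stage 1: 6.5 mL/hr × 5.3 hr = 34.45 mL → 34.45 mL × 1.212821 mg/mL = 41.78167 mg
Stage 2: 11 mL/hr × 6.2 hr = 68.2 mL → 68.2 mL × 1.212821 mg/mL = 82.71436 mg
Stage 3: 4.2 mL/hr × 3.4 hr = 14.28 mL → 14.28 mL × 1.212821 mg/mL = 17.31908 mg
Total = 41.78167 + 82.71436 + 17.31908 = 141.8151 mg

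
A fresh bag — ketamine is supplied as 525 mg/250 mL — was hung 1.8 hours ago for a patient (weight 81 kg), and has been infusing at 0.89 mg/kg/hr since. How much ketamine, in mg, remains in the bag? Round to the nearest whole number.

Dose = 0.89 mg/kg/hr × 81 kg = 72.09 mg/hr
Concentration = 525 mg ÷ 250 mL = 2.1 mg/mL
Rate = 72.09 mg/hr ÷ 2.1 mg/mL = 34.32857 mL/hr
Volume infused = 34.32857 mL/hr × 1.8 hr = 61.79143 mL
Volume remaining = 250 − 61.79143 = 188.2086 mL
Drug remaining = 188.2086 mL × 2.1 mg/mL = 395.238 mg

395 mg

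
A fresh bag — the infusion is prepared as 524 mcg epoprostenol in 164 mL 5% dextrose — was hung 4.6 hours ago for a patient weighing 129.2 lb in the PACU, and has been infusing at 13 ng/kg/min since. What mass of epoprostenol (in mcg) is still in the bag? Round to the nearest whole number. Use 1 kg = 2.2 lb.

Weight = 129.2 lb ÷ 2.2 lb/kg = 58.72727 kg
Dose = 13 ng/kg/min × 58.72727 kg = 763.4545 ng/min
763.4545 ng/min × 60 min/hr = 45807.27 ng/hr
Concentration = 524 mcg ÷ 164 mL = 3.195122 mcg/mL = 3195.122 ng/mL
Rate = 45807.27 ng/hr ÷ 3195.122 ng/mL = 14.33663 mL/hr
Volume infused = 14.33663 mL/hr × 4.6 hr = 65.94849 mL
Volume remaining = 164 − 65.94849 = 98.05151 mL
Drug remaining = 98.05151 mL × 3195.122 ng/mL = 313286.5 ng = 313.2865 mcg

313 mcg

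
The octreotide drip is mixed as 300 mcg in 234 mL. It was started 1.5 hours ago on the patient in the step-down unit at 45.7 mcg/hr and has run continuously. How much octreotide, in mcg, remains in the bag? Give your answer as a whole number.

Concentration = 300 mcg ÷ 234 mL = 1.282051 mcg/mL
Rate = 45.7 mcg/hr ÷ 1.282051 mcg/mL = 35.646 mL/hr
Volume infused = 35.646 mL/hr × 1.5 hr = 53.469 mL
Volume remaining = 234 − 53.469 = 180.531 mL
Drug remaining = 180.531 mL × 1.282051 mcg/mL = 231.45 mcg

231 mcg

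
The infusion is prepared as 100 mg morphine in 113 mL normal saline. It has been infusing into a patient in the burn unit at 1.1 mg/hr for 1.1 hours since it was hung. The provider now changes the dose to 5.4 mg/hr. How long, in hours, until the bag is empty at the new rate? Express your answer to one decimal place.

Initial rate:
Concentration = 100 mg ÷ 113 mL = 0.8849558 mg/mL
Rate = 1.1 mg/hr ÷ 0.8849558 mg/mL = 1.243 mL/hr
Volume infused so far = 1.243 mL/hr × 1.1 hr = 1.3673 mL
Volume remaining = 113 − 1.3673 = 111.6327 mL
New rate:
Rate = 5.4 mg/hr ÷ 0.8849558 mg/mL = 6.102 mL/hr
Time remaining = 111.6327 mL ÷ 6.102 mL/hr = 18.29444 hr

18.3 hours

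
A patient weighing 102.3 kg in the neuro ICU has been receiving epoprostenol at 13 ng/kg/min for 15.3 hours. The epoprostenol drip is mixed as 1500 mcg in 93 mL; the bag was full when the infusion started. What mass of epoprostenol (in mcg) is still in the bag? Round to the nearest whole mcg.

Dose = 13 ng/kg/min × 102.3 kg = 1329.9 ng/min
1329.9 ng/min × 60 min/hr = 79794 ng/hr
Concentration = 1500 mcg ÷ 93 mL = 16.12903 mcg/mL = 16129.03 ng/mL
Rate = 79794 ng/hr ÷ 16129.03 ng/mL = 4.947228 mL/hr
Volume infused = 4.947228 mL/hr × 15.3 hr = 75.69259 mL
Volume remaining = 93 − 75.69259 = 17.30741 mL
Drug remaining = 17.30741 mL × 16129.03 ng/mL = 279151.8 ng = 279.1518 mcg

279 mcg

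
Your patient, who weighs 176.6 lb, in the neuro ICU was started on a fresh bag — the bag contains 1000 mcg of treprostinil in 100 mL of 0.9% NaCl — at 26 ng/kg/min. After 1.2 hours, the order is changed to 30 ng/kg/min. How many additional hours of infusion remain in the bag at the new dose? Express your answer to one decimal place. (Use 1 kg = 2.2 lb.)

Initial rate:
Weight = 176.6 lb ÷ 2.2 lb/kg = 80.27273 kg
Dose = 26 ng/kg/min × 80.27273 kg = 2087.091 ng/min
2087.091 ng/min × 60 min/hr = 125225.5 ng/hr
Concentration = 1000 mcg ÷ 100 mL = 10 mcg/mL = 10000 ng/mL
Rate = 125225.5 ng/hr ÷ 10000 ng/mL = 12.52255 mL/hr
Volume infused so far = 12.52255 mL/hr × 1.2 hr = 15.02705 mL
Volume remaining = 100 − 15.02705 = 84.97295 mL
New rate:
Dose = 30 ng/kg/min × 80.27273 kg = 2408.182 ng/min
2408.182 ng/min × 60 min/hr = 144490.9 ng/hr
Rate = 144490.9 ng/hr ÷ 10000 ng/mL = 14.44909 mL/hr
Time remaining = 84.97295 mL ÷ 14.44909 mL/hr = 5.880851 hr

5.9 hours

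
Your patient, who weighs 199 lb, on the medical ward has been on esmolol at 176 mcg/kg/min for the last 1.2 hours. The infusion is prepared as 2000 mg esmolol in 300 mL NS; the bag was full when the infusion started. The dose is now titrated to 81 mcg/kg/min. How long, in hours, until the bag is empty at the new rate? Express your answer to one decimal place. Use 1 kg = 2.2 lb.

Initial rate:
Weight = 199 lb ÷ 2.2 lb/kg = 90.45455 kg
Dose = 176 mcg/kg/min × 90.45455 kg = 15920 mcg/min
15920 mcg/min × 60 min/hr = 955200 mcg/hr
Concentration = 2000 mg ÷ 300 mL = 6.666667 mg/mL = 6666.667 mcg/mL
Rate = 955200 mcg/hr ÷ 6666.667 mcg/mL = 143.28 mL/hr
Volume infused so far = 143.28 mL/hr × 1.2 hr = 171.936 mL
Volume remaining = 300 − 171.936 = 128.064 mL
New rate:
Dose = 81 mcg/kg/min × 90.45455 kg = 7326.818 mcg/min
7326.818 mcg/min × 60 min/hr = 439609.1 mcg/hr
Rate = 439609.1 mcg/hr ÷ 6666.667 mcg/mL = 65.94136 mL/hr
Time remaining = 128.064 mL ÷ 65.94136 mL/hr = 1.942089 hr

1.9 hours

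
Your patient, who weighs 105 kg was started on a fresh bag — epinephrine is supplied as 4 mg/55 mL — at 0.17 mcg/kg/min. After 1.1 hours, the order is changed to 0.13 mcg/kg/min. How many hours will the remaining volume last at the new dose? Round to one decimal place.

3.4 hours

Initial rate:
Dose = 0.17 mcg/kg/min × 105 kg = 17.85 mcg/min
17.85 mcg/min × 60 min/hr = 1071 mcg/hr
Concentration = 4 mg ÷ 55 mL = 0.07272727 mg/mL = 72.72727 mcg/mL
Rate = 1071 mcg/hr ÷ 72.72727 mcg/mL = 14.72625 mL/hr
Volume infused so far = 14.72625 mL/hr × 1.1 hr = 16.19888 mL
Volume remaining = 55 − 16.19888 = 38.80112 mL
New rate:
Dose = 0.13 mcg/kg/min × 105 kg = 13.65 mcg/min
13.65 mcg/min × 60 min/hr = 819 mcg/hr
Rate = 819 mcg/hr ÷ 72.72727 mcg/mL = 11.26125 mL/hr
Time remaining = 38.80112 mL ÷ 11.26125 mL/hr = 3.445543 hr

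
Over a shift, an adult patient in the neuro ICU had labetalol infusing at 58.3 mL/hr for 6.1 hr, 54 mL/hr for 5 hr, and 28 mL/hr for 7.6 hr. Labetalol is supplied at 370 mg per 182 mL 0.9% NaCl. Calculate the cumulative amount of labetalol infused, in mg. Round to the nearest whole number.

1705 mg

Concentration = 370 mg ÷ 182 mL = 2.032967 mg/mL
Stage 1: 58.3 mL/hr × 6.1 hr = 355.63 mL → 355.63 mL × 2.032967 mg/mL = 722.9841 mg
Stage 2: 54 mL/hr × 5 hr = 270 mL → 270 mL × 2.032967 mg/mL = 548.9011 mg
Stage 3: 28 mL/hr × 7.6 hr = 212.8 mL → 212.8 mL × 2.032967 mg/mL = 432.6154 mg
Total = 722.9841 + 548.9011 + 432.6154 = 1704.501 mg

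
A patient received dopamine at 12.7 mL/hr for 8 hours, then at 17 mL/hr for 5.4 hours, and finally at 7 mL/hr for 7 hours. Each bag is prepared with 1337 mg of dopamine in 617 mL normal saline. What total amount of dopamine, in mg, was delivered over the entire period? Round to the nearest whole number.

Concentration = 1337 mg ÷ 617 mL = 2.166937 mg/mL
Stage 1: 12.7 mL/hr × 8 hr = 101.6 mL → 101.6 mL × 2.166937 mg/mL = 220.1608 mg
Stage 2: 17 mL/hr × 5.4 hr = 91.8 mL → 91.8 mL × 2.166937 mg/mL = 198.9248 mg
Stage 3: 7 mL/hr × 7 hr = 49 mL → 49 mL × 2.166937 mg/mL = 106.1799 mg
Total = 220.1608 + 198.9248 + 106.1799 = 525.2655 mg

525 mg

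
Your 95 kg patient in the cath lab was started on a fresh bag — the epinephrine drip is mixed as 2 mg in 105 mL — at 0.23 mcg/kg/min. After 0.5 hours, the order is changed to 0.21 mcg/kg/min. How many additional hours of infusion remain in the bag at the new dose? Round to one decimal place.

1.1 hours

Initial rate:
Dose = 0.23 mcg/kg/min × 95 kg = 21.85 mcg/min
21.85 mcg/min × 60 min/hr = 1311 mcg/hr
Concentration = 2 mg ÷ 105 mL = 0.01904762 mg/mL = 19.04762 mcg/mL
Rate = 1311 mcg/hr ÷ 19.04762 mcg/mL = 68.8275 mL/hr
Volume infused so far = 68.8275 mL/hr × 0.5 hr = 34.41375 mL
Volume remaining = 105 − 34.41375 = 70.58625 mL
New rate:
Dose = 0.21 mcg/kg/min × 95 kg = 19.95 mcg/min
19.95 mcg/min × 60 min/hr = 1197 mcg/hr
Rate = 1197 mcg/hr ÷ 19.04762 mcg/mL = 62.8425 mL/hr
Time remaining = 70.58625 mL ÷ 62.8425 mL/hr = 1.123225 hr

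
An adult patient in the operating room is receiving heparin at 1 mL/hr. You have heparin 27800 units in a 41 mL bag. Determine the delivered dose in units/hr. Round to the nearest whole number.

Concentration = 27800 units ÷ 41 mL = 678.0488 units/mL
Drug rate = 1 mL/hr × 678.0488 units/mL = 678.0488 units/hr

678 units/hr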